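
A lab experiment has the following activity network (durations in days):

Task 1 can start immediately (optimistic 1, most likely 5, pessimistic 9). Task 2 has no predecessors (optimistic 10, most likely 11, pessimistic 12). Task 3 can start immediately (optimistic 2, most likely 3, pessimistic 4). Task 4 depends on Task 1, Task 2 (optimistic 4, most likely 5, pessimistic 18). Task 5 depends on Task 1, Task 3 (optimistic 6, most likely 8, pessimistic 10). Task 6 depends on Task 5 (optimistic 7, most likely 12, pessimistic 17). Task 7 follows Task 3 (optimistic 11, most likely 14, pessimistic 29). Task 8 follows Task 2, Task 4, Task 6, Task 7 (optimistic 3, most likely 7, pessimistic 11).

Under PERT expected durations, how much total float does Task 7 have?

6 days

te_Task 1 = (1 + 4·5 + 9)/6 = 30/6 = 5
te_Task 2 = (10 + 4·11 + 12)/6 = 66/6 = 11
te_Task 3 = (2 + 4·3 + 4)/6 = 18/6 = 3
te_Task 4 = (4 + 4·5 + 18)/6 = 42/6 = 7
te_Task 5 = (6 + 4·8 + 10)/6 = 48/6 = 8
te_Task 6 = (7 + 4·12 + 17)/6 = 72/6 = 12
te_Task 7 = (11 + 4·14 + 29)/6 = 96/6 = 16
te_Task 8 = (3 + 4·7 + 11)/6 = 42/6 = 7

Forward pass:
ES_Task 1 = 0; EF_Task 1 = 5
ES_Task 2 = 0; EF_Task 2 = 11
ES_Task 3 = 0; EF_Task 3 = 3
ES_Task 4 = max(EF_Task 1=5, EF_Task 2=11) = 11; EF_Task 4 = 11+7 = 18
ES_Task 5 = max(EF_Task 1=5, EF_Task 3=3) = 5; EF_Task 5 = 5+8 = 13
ES_Task 6 = 13; EF_Task 6 = 13+12 = 25
ES_Task 7 = 3; EF_Task 7 = 3+16 = 19
ES_Task 8 = max(EF_Task 2=11, EF_Task 4=18, EF_Task 6=25, EF_Task 7=19) = 25; EF_Task 8 = 25+7 = 32
Expected project duration μ = 32 days. Critical path: Task 1 → Task 5 → Task 6 → Task 8.

Backward pass:
LF_Task 8 = 32; LS_Task 8 = 32−7 = 25
LF_Task 7 = LS_Task 8 = 25; LS_Task 7 = 25−16 = 9
LF_Task 6 = LS_Task 8 = 25; LS_Task 6 = 25−12 = 13
LF_Task 5 = LS_Task 6 = 13; LS_Task 5 = 13−8 = 5
LF_Task 4 = LS_Task 8 = 25; LS_Task 4 = 25−7 = 18
LF_Task 3 = min(LS_Task 5=5, LS_Task 7=9) = 5; LS_Task 3 = 5−3 = 2
LF_Task 2 = min(LS_Task 4=18, LS_Task 8=25) = 18; LS_Task 2 = 18−11 = 7
LF_Task 1 = min(LS_Task 4=18, LS_Task 5=5) = 5; LS_Task 1 = 5−5 = 0
Slack_Task 7 = LS_Task 7 − ES_Task 7 = 9 − 3 = 6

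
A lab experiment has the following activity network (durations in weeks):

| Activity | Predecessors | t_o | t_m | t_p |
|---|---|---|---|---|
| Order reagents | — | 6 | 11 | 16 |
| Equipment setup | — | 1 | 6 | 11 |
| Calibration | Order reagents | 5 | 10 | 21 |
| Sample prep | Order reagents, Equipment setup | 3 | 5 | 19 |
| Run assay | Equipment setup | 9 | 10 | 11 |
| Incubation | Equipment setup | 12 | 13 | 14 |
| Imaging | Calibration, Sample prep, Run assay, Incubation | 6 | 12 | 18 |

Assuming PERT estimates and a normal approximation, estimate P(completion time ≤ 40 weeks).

0.946

te_Order reagents = (6 + 4·11 + 16)/6 = 66/6 = 11; σ²_Order reagents = ((16−6)/6)² = 2.778
te_Equipment setup = (1 + 4·6 + 11)/6 = 36/6 = 6; σ²_Equipment setup = ((11−1)/6)² = 2.778
te_Calibration = (5 + 4·10 + 21)/6 = 66/6 = 11; σ²_Calibration = ((21−5)/6)² = 7.111
te_Sample prep = (3 + 4·5 + 19)/6 = 42/6 = 7; σ²_Sample prep = ((19−3)/6)² = 7.111
te_Run assay = (9 + 4·10 + 11)/6 = 60/6 = 10; σ²_Run assay = ((11−9)/6)² = 0.111
te_Incubation = (12 + 4·13 + 14)/6 = 78/6 = 13; σ²_Incubation = ((14−12)/6)² = 0.111
te_Imaging = (6 + 4·12 + 18)/6 = 72/6 = 12; σ²_Imaging = ((18−6)/6)² = 4.000

Forward pass:
ES_Order reagents = 0; EF_Order reagents = 11
ES_Equipment setup = 0; EF_Equipment setup = 6
ES_Calibration = 11; EF_Calibration = 11+11 = 22
ES_Sample prep = max(EF_Order reagents=11, EF_Equipment setup=6) = 11; EF_Sample prep = 11+7 = 18
ES_Run assay = 6; EF_Run assay = 6+10 = 16
ES_Incubation = 6; EF_Incubation = 6+13 = 19
ES_Imaging = max(EF_Calibration=22, EF_Sample prep=18, EF_Run assay=16, EF_Incubation=19) = 22; EF_Imaging = 22+12 = 34
Expected project duration μ = 34 weeks. Critical path: Order reagents → Calibration → Imaging.

Variance along critical path = 2.778 + 7.111 + 4.000 = 13.889; σ = √13.889 = 3.727 weeks.
Z = (40 − 34) / 3.727 = 1.610
P(T ≤ 40) = Φ(1.610) ≈ 0.946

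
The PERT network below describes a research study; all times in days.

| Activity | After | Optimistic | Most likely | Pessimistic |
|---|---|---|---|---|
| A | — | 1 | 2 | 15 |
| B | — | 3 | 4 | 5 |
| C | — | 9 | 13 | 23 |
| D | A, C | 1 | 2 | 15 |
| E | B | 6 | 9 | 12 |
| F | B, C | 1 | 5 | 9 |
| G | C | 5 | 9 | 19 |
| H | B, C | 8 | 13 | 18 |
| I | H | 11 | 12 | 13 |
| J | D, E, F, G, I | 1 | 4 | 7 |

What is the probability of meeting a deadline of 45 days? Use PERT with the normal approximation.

0.744

te_A = (1 + 4·2 + 15)/6 = 24/6 = 4; σ²_A = ((15−1)/6)² = 5.444
te_B = (3 + 4·4 + 5)/6 = 24/6 = 4; σ²_B = ((5−3)/6)² = 0.111
te_C = (9 + 4·13 + 23)/6 = 84/6 = 14; σ²_C = ((23−9)/6)² = 5.444
te_D = (1 + 4·2 + 15)/6 = 24/6 = 4; σ²_D = ((15−1)/6)² = 5.444
te_E = (6 + 4·9 + 12)/6 = 54/6 = 9; σ²_E = ((12−6)/6)² = 1.000
te_F = (1 + 4·5 + 9)/6 = 30/6 = 5; σ²_F = ((9−1)/6)² = 1.778
te_G = (5 + 4·9 + 19)/6 = 60/6 = 10; σ²_G = ((19−5)/6)² = 5.444
te_H = (8 + 4·13 + 18)/6 = 78/6 = 13; σ²_H = ((18−8)/6)² = 2.778
te_I = (11 + 4·12 + 13)/6 = 72/6 = 12; σ²_I = ((13−11)/6)² = 0.111
te_J = (1 + 4·4 + 7)/6 = 24/6 = 4; σ²_J = ((7−1)/6)² = 1.000

Forward pass:
ES_A = 0; EF_A = 4
ES_B = 0; EF_B = 4
ES_C = 0; EF_C = 14
ES_D = max(EF_A=4, EF_C=14) = 14; EF_D = 14+4 = 18
ES_E = 4; EF_E = 4+9 = 13
ES_F = max(EF_B=4, EF_C=14) = 14; EF_F = 14+5 = 19
ES_G = 14; EF_G = 14+10 = 24
ES_H = max(EF_B=4, EF_C=14) = 14; EF_H = 14+13 = 27
ES_I = 27; EF_I = 27+12 = 39
ES_J = max(EF_D=18, EF_E=13, EF_F=19, EF_G=24, EF_I=39) = 39; EF_J = 39+4 = 43
Expected project duration μ = 43 days. Critical path: C → H → I → J.

Variance along critical path = 5.444 + 2.778 + 0.111 + 1.000 = 9.333; σ = √9.333 = 3.055 days.
Z = (45 − 43) / 3.055 = 0.655
P(T ≤ 45) = Φ(0.655) ≈ 0.744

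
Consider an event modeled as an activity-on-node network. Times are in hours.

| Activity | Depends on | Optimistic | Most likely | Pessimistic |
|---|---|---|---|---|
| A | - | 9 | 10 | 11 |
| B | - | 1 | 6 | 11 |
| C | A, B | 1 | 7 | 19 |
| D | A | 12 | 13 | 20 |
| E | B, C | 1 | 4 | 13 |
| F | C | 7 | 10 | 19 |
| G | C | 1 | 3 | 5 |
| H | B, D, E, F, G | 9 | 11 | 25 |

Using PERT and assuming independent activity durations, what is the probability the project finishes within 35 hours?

te_A = (9 + 4·10 + 11)/6 = 60/6 = 10; σ²_A = ((11−9)/6)² = 0.111
te_B = (1 + 4·6 + 11)/6 = 36/6 = 6; σ²_B = ((11−1)/6)² = 2.778
te_C = (1 + 4·7 + 19)/6 = 48/6 = 8; σ²_C = ((19−1)/6)² = 9.000
te_D = (12 + 4·13 + 20)/6 = 84/6 = 14; σ²_D = ((20−12)/6)² = 1.778
te_E = (1 + 4·4 + 13)/6 = 30/6 = 5; σ²_E = ((13−1)/6)² = 4.000
te_F = (7 + 4·10 + 19)/6 = 66/6 = 11; σ²_F = ((19−7)/6)² = 4.000
te_G = (1 + 4·3 + 5)/6 = 18/6 = 3; σ²_G = ((5−1)/6)² = 0.444
te_H = (9 + 4·11 + 25)/6 = 78/6 = 13; σ²_H = ((25−9)/6)² = 7.111

Forward pass:
ES_A = 0; EF_A = 10
ES_B = 0; EF_B = 6
ES_C = max(EF_A=10, EF_B=6) = 10; EF_C = 10+8 = 18
ES_D = 10; EF_D = 10+14 = 24
ES_E = max(EF_B=6, EF_C=18) = 18; EF_E = 18+5 = 23
ES_F = 18; EF_F = 18+11 = 29
ES_G = 18; EF_G = 18+3 = 21
ES_H = max(EF_B=6, EF_D=24, EF_E=23, EF_F=29, EF_G=21) = 29; EF_H = 29+13 = 42
Expected project duration μ = 42 hours. Critical path: A → C → F → H.

Variance along critical path = 0.111 + 9.000 + 4.000 + 7.111 = 20.222; σ = √20.222 = 4.497 hours.
Z = (35 − 42) / 4.497 = -1.557
P(T ≤ 35) = Φ(-1.557) ≈ 0.060

0.060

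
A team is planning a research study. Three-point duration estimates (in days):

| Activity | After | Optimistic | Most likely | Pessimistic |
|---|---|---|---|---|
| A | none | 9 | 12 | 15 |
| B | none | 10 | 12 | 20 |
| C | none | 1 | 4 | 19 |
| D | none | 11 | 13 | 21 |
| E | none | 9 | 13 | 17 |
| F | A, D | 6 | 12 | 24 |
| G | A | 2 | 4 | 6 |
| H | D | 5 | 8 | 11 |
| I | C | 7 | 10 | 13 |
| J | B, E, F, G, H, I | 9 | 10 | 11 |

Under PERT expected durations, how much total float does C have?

te_A = (9 + 4·12 + 15)/6 = 72/6 = 12
te_B = (10 + 4·12 + 20)/6 = 78/6 = 13
te_C = (1 + 4·4 + 19)/6 = 36/6 = 6
te_D = (11 + 4·13 + 21)/6 = 84/6 = 14
te_E = (9 + 4·13 + 17)/6 = 78/6 = 13
te_F = (6 + 4·12 + 24)/6 = 78/6 = 13
te_G = (2 + 4·4 + 6)/6 = 24/6 = 4
te_H = (5 + 4·8 + 11)/6 = 48/6 = 8
te_I = (7 + 4·10 + 13)/6 = 60/6 = 10
te_J = (9 + 4·10 + 11)/6 = 60/6 = 10

Forward pass:
ES_A = 0; EF_A = 12
ES_B = 0; EF_B = 13
ES_C = 0; EF_C = 6
ES_D = 0; EF_D = 14
ES_E = 0; EF_E = 13
ES_F = max(EF_A=12, EF_D=14) = 14; EF_F = 14+13 = 27
ES_G = 12; EF_G = 12+4 = 16
ES_H = 14; EF_H = 14+8 = 22
ES_I = 6; EF_I = 6+10 = 16
ES_J = max(EF_B=13, EF_E=13, EF_F=27, EF_G=16, EF_H=22, EF_I=16) = 27; EF_J = 27+10 = 37
Expected project duration μ = 37 days. Critical path: D → F → J.

Backward pass:
LF_J = 37; LS_J = 37−10 = 27
LF_I = LS_J = 27; LS_I = 27−10 = 17
LF_H = LS_J = 27; LS_H = 27−8 = 19
LF_G = LS_J = 27; LS_G = 27−4 = 23
LF_F = LS_J = 27; LS_F = 27−13 = 14
LF_E = LS_J = 27; LS_E = 27−13 = 14
LF_D = min(LS_F=14, LS_H=19) = 14; LS_D = 14−14 = 0
LF_C = LS_I = 17; LS_C = 17−6 = 11
LF_B = LS_J = 27; LS_B = 27−13 = 14
LF_A = min(LS_F=14, LS_G=23) = 14; LS_A = 14−12 = 2
Slack_C = LS_C − ES_C = 11 − 0 = 11

11 days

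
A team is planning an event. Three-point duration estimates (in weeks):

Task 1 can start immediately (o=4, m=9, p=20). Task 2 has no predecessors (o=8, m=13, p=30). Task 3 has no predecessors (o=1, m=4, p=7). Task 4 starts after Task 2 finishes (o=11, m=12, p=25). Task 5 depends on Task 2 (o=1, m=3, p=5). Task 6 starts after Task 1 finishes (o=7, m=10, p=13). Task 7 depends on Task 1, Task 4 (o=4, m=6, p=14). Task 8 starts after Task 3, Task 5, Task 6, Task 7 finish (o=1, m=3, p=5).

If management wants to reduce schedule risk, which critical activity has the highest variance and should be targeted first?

te_Task 1 = (4 + 4·9 + 20)/6 = 60/6 = 10; σ²_Task 1 = ((20−4)/6)² = 7.111
te_Task 2 = (8 + 4·13 + 30)/6 = 90/6 = 15; σ²_Task 2 = ((30−8)/6)² = 13.444
te_Task 3 = (1 + 4·4 + 7)/6 = 24/6 = 4; σ²_Task 3 = ((7−1)/6)² = 1.000
te_Task 4 = (11 + 4·12 + 25)/6 = 84/6 = 14; σ²_Task 4 = ((25−11)/6)² = 5.444
te_Task 5 = (1 + 4·3 + 5)/6 = 18/6 = 3; σ²_Task 5 = ((5−1)/6)² = 0.444
te_Task 6 = (7 + 4·10 + 13)/6 = 60/6 = 10; σ²_Task 6 = ((13−7)/6)² = 1.000
te_Task 7 = (4 + 4·6 + 14)/6 = 42/6 = 7; σ²_Task 7 = ((14−4)/6)² = 2.778
te_Task 8 = (1 + 4·3 + 5)/6 = 18/6 = 3; σ²_Task 8 = ((5−1)/6)² = 0.444

Forward pass:
ES_Task 1 = 0; EF_Task 1 = 10
ES_Task 2 = 0; EF_Task 2 = 15
ES_Task 3 = 0; EF_Task 3 = 4
ES_Task 4 = 15; EF_Task 4 = 15+14 = 29
ES_Task 5 = 15; EF_Task 5 = 15+3 = 18
ES_Task 6 = 10; EF_Task 6 = 10+10 = 20
ES_Task 7 = max(EF_Task 1=10, EF_Task 4=29) = 29; EF_Task 7 = 29+7 = 36
ES_Task 8 = max(EF_Task 3=4, EF_Task 5=18, EF_Task 6=20, EF_Task 7=36) = 36; EF_Task 8 = 36+3 = 39
Expected project duration μ = 39 weeks. Critical path: Task 2 → Task 4 → Task 7 → Task 8.

Variances on critical path: σ²_Task 2=13.444, σ²_Task 4=5.444, σ²_Task 7=2.778, σ²_Task 8=0.444.
Largest is σ²_Task 2 = 13.444.

Task 2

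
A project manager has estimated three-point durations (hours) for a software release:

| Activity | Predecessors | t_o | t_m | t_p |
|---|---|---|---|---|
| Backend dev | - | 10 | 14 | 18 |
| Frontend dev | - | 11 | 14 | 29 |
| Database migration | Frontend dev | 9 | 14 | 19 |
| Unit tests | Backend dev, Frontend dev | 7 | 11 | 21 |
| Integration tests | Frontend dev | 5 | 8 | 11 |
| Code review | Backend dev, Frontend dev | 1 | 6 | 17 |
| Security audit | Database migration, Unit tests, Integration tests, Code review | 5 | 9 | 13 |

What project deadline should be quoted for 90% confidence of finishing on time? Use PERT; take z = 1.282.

43.7 hours

te_Backend dev = (10 + 4·14 + 18)/6 = 84/6 = 14; σ²_Backend dev = ((18−10)/6)² = 1.778
te_Frontend dev = (11 + 4·14 + 29)/6 = 96/6 = 16; σ²_Frontend dev = ((29−11)/6)² = 9.000
te_Database migration = (9 + 4·14 + 19)/6 = 84/6 = 14; σ²_Database migration = ((19−9)/6)² = 2.778
te_Unit tests = (7 + 4·11 + 21)/6 = 72/6 = 12; σ²_Unit tests = ((21−7)/6)² = 5.444
te_Integration tests = (5 + 4·8 + 11)/6 = 48/6 = 8; σ²_Integration tests = ((11−5)/6)² = 1.000
te_Code review = (1 + 4·6 + 17)/6 = 42/6 = 7; σ²_Code review = ((17−1)/6)² = 7.111
te_Security audit = (5 + 4·9 + 13)/6 = 54/6 = 9; σ²_Security audit = ((13−5)/6)² = 1.778

Forward pass:
ES_Backend dev = 0; EF_Backend dev = 14
ES_Frontend dev = 0; EF_Frontend dev = 16
ES_Database migration = 16; EF_Database migration = 16+14 = 30
ES_Unit tests = max(EF_Backend dev=14, EF_Frontend dev=16) = 16; EF_Unit tests = 16+12 = 28
ES_Integration tests = 16; EF_Integration tests = 16+8 = 24
ES_Code review = max(EF_Backend dev=14, EF_Frontend dev=16) = 16; EF_Code review = 16+7 = 23
ES_Security audit = max(EF_Database migration=30, EF_Unit tests=28, EF_Integration tests=24, EF_Code review=23) = 30; EF_Security audit = 30+9 = 39
Expected project duration μ = 39 hours. Critical path: Frontend dev → Database migration → Security audit.

Variance along critical path = 9.000 + 2.778 + 1.778 = 13.556; σ = 3.682 hours.
D = μ + z·σ = 39 + 1.282·3.682 = 43.7 hours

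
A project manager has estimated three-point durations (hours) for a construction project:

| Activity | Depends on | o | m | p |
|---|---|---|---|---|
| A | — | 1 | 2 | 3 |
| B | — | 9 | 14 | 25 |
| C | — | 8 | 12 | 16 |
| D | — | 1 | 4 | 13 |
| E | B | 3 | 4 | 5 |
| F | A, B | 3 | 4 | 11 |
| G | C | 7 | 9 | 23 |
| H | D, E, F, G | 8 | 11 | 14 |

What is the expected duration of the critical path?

te_A = (1 + 4·2 + 3)/6 = 12/6 = 2
te_B = (9 + 4·14 + 25)/6 = 90/6 = 15
te_C = (8 + 4·12 + 16)/6 = 72/6 = 12
te_D = (1 + 4·4 + 13)/6 = 30/6 = 5
te_E = (3 + 4·4 + 5)/6 = 24/6 = 4
te_F = (3 + 4·4 + 11)/6 = 30/6 = 5
te_G = (7 + 4·9 + 23)/6 = 66/6 = 11
te_H = (8 + 4·11 + 14)/6 = 66/6 = 11

Forward pass:
ES_A = 0; EF_A = 2
ES_B = 0; EF_B = 15
ES_C = 0; EF_C = 12
ES_D = 0; EF_D = 5
ES_E = 15; EF_E = 15+4 = 19
ES_F = max(EF_A=2, EF_B=15) = 15; EF_F = 15+5 = 20
ES_G = 12; EF_G = 12+11 = 23
ES_H = max(EF_D=5, EF_E=19, EF_F=20, EF_G=23) = 23; EF_H = 23+11 = 34
Expected project duration μ = 34 hours. Critical path: C → G → H.

34 hours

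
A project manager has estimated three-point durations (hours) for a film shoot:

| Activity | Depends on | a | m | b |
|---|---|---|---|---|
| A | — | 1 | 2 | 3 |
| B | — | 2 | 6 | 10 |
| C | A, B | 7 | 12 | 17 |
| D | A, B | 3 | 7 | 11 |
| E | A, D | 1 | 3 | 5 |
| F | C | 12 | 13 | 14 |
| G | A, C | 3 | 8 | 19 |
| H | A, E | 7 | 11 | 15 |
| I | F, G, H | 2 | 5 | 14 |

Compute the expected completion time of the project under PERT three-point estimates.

te_A = (1 + 4·2 + 3)/6 = 12/6 = 2
te_B = (2 + 4·6 + 10)/6 = 36/6 = 6
te_C = (7 + 4·12 + 17)/6 = 72/6 = 12
te_D = (3 + 4·7 + 11)/6 = 42/6 = 7
te_E = (1 + 4·3 + 5)/6 = 18/6 = 3
te_F = (12 + 4·13 + 14)/6 = 78/6 = 13
te_G = (3 + 4·8 + 19)/6 = 54/6 = 9
te_H = (7 + 4·11 + 15)/6 = 66/6 = 11
te_I = (2 + 4·5 + 14)/6 = 36/6 = 6

Forward pass:
ES_A = 0; EF_A = 2
ES_B = 0; EF_B = 6
ES_C = max(EF_A=2, EF_B=6) = 6; EF_C = 6+12 = 18
ES_D = max(EF_A=2, EF_B=6) = 6; EF_D = 6+7 = 13
ES_E = max(EF_A=2, EF_D=13) = 13; EF_E = 13+3 = 16
ES_F = 18; EF_F = 18+13 = 31
ES_G = max(EF_A=2, EF_C=18) = 18; EF_G = 18+9 = 27
ES_H = max(EF_A=2, EF_E=16) = 16; EF_H = 16+11 = 27
ES_I = max(EF_F=31, EF_G=27, EF_H=27) = 31; EF_I = 31+6 = 37
Expected project duration μ = 37 hours. Critical path: B → C → F → I.

37 hours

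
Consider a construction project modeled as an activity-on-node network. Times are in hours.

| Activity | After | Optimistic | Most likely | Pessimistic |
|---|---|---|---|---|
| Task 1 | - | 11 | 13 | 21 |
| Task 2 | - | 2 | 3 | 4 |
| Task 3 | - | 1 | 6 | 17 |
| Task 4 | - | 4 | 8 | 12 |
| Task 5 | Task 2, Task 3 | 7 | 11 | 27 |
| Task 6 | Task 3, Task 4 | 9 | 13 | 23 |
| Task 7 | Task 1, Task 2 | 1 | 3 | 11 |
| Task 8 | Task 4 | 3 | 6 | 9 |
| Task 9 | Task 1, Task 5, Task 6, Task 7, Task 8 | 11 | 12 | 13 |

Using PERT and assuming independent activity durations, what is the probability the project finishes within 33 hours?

0.356

te_Task 1 = (11 + 4·13 + 21)/6 = 84/6 = 14; σ²_Task 1 = ((21−11)/6)² = 2.778
te_Task 2 = (2 + 4·3 + 4)/6 = 18/6 = 3; σ²_Task 2 = ((4−2)/6)² = 0.111
te_Task 3 = (1 + 4·6 + 17)/6 = 42/6 = 7; σ²_Task 3 = ((17−1)/6)² = 7.111
te_Task 4 = (4 + 4·8 + 12)/6 = 48/6 = 8; σ²_Task 4 = ((12−4)/6)² = 1.778
te_Task 5 = (7 + 4·11 + 27)/6 = 78/6 = 13; σ²_Task 5 = ((27−7)/6)² = 11.111
te_Task 6 = (9 + 4·13 + 23)/6 = 84/6 = 14; σ²_Task 6 = ((23−9)/6)² = 5.444
te_Task 7 = (1 + 4·3 + 11)/6 = 24/6 = 4; σ²_Task 7 = ((11−1)/6)² = 2.778
te_Task 8 = (3 + 4·6 + 9)/6 = 36/6 = 6; σ²_Task 8 = ((9−3)/6)² = 1.000
te_Task 9 = (11 + 4·12 + 13)/6 = 72/6 = 12; σ²_Task 9 = ((13−11)/6)² = 0.111

Forward pass:
ES_Task 1 = 0; EF_Task 1 = 14
ES_Task 2 = 0; EF_Task 2 = 3
ES_Task 3 = 0; EF_Task 3 = 7
ES_Task 4 = 0; EF_Task 4 = 8
ES_Task 5 = max(EF_Task 2=3, EF_Task 3=7) = 7; EF_Task 5 = 7+13 = 20
ES_Task 6 = max(EF_Task 3=7, EF_Task 4=8) = 8; EF_Task 6 = 8+14 = 22
ES_Task 7 = max(EF_Task 1=14, EF_Task 2=3) = 14; EF_Task 7 = 14+4 = 18
ES_Task 8 = 8; EF_Task 8 = 8+6 = 14
ES_Task 9 = max(EF_Task 1=14, EF_Task 5=20, EF_Task 6=22, EF_Task 7=18, EF_Task 8=14) = 22; EF_Task 9 = 22+12 = 34
Expected project duration μ = 34 hours. Critical path: Task 4 → Task 6 → Task 9.

Variance along critical path = 1.778 + 5.444 + 0.111 = 7.333; σ = √7.333 = 2.708 hours.
Z = (33 − 34) / 2.708 = -0.369
P(T ≤ 33) = Φ(-0.369) ≈ 0.356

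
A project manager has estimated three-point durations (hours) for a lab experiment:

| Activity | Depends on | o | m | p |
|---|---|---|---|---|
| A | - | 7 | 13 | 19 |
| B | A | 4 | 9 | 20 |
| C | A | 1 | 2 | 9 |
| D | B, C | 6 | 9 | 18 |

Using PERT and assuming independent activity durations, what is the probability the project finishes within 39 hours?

0.939

te_A = (7 + 4·13 + 19)/6 = 78/6 = 13; σ²_A = ((19−7)/6)² = 4.000
te_B = (4 + 4·9 + 20)/6 = 60/6 = 10; σ²_B = ((20−4)/6)² = 7.111
te_C = (1 + 4·2 + 9)/6 = 18/6 = 3; σ²_C = ((9−1)/6)² = 1.778
te_D = (6 + 4·9 + 18)/6 = 60/6 = 10; σ²_D = ((18−6)/6)² = 4.000

Forward pass:
ES_A = 0; EF_A = 13
ES_B = 13; EF_B = 13+10 = 23
ES_C = 13; EF_C = 13+3 = 16
ES_D = max(EF_B=23, EF_C=16) = 23; EF_D = 23+10 = 33
Expected project duration μ = 33 hours. Critical path: A → B → D.

Variance along critical path = 4.000 + 7.111 + 4.000 = 15.111; σ = √15.111 = 3.887 hours.
Z = (39 − 33) / 3.887 = 1.543
P(T ≤ 39) = Φ(1.543) ≈ 0.939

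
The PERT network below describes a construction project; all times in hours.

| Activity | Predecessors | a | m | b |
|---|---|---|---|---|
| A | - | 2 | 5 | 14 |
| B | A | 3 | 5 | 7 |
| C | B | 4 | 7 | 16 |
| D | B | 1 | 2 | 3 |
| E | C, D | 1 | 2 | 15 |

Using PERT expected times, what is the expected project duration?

te_A = (2 + 4·5 + 14)/6 = 36/6 = 6
te_B = (3 + 4·5 + 7)/6 = 30/6 = 5
te_C = (4 + 4·7 + 16)/6 = 48/6 = 8
te_D = (1 + 4·2 + 3)/6 = 12/6 = 2
te_E = (1 + 4·2 + 15)/6 = 24/6 = 4

Forward pass:
ES_A = 0; EF_A = 6
ES_B = 6; EF_B = 6+5 = 11
ES_C = 11; EF_C = 11+8 = 19
ES_D = 11; EF_D = 11+2 = 13
ES_E = max(EF_C=19, EF_D=13) = 19; EF_E = 19+4 = 23
Expected project duration μ = 23 hours. Critical path: A → B → C → E.

23 hours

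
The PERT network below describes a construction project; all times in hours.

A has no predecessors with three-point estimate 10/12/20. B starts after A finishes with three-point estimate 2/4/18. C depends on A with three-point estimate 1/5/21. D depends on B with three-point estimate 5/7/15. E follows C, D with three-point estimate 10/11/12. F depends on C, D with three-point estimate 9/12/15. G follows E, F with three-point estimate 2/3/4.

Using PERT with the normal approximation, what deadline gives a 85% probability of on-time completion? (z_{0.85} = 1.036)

te_A = (10 + 4·12 + 20)/6 = 78/6 = 13; σ²_A = ((20−10)/6)² = 2.778
te_B = (2 + 4·4 + 18)/6 = 36/6 = 6; σ²_B = ((18−2)/6)² = 7.111
te_C = (1 + 4·5 + 21)/6 = 42/6 = 7; σ²_C = ((21−1)/6)² = 11.111
te_D = (5 + 4·7 + 15)/6 = 48/6 = 8; σ²_D = ((15−5)/6)² = 2.778
te_E = (10 + 4·11 + 12)/6 = 66/6 = 11; σ²_E = ((12−10)/6)² = 0.111
te_F = (9 + 4·12 + 15)/6 = 72/6 = 12; σ²_F = ((15−9)/6)² = 1.000
te_G = (2 + 4·3 + 4)/6 = 18/6 = 3; σ²_G = ((4−2)/6)² = 0.111

Forward pass:
ES_A = 0; EF_A = 13
ES_B = 13; EF_B = 13+6 = 19
ES_C = 13; EF_C = 13+7 = 20
ES_D = 19; EF_D = 19+8 = 27
ES_E = max(EF_C=20, EF_D=27) = 27; EF_E = 27+11 = 38
ES_F = max(EF_C=20, EF_D=27) = 27; EF_F = 27+12 = 39
ES_G = max(EF_E=38, EF_F=39) = 39; EF_G = 39+3 = 42
Expected project duration μ = 42 hours. Critical path: A → B → D → F → G.

Variance along critical path = 2.778 + 7.111 + 2.778 + 1.000 + 0.111 = 13.778; σ = 3.712 hours.
D = μ + z·σ = 42 + 1.036·3.712 = 45.8 hours

45.8 hours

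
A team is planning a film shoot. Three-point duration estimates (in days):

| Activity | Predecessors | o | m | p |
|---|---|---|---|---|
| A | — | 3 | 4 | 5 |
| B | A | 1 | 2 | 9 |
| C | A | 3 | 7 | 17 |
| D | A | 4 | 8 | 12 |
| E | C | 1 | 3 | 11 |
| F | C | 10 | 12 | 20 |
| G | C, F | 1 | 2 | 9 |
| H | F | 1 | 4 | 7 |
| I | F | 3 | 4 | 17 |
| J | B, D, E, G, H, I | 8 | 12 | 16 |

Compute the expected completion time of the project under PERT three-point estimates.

te_A = (3 + 4·4 + 5)/6 = 24/6 = 4
te_B = (1 + 4·2 + 9)/6 = 18/6 = 3
te_C = (3 + 4·7 + 17)/6 = 48/6 = 8
te_D = (4 + 4·8 + 12)/6 = 48/6 = 8
te_E = (1 + 4·3 + 11)/6 = 24/6 = 4
te_F = (10 + 4·12 + 20)/6 = 78/6 = 13
te_G = (1 + 4·2 + 9)/6 = 18/6 = 3
te_H = (1 + 4·4 + 7)/6 = 24/6 = 4
te_I = (3 + 4·4 + 17)/6 = 36/6 = 6
te_J = (8 + 4·12 + 16)/6 = 72/6 = 12

Forward pass:
ES_A = 0; EF_A = 4
ES_B = 4; EF_B = 4+3 = 7
ES_C = 4; EF_C = 4+8 = 12
ES_D = 4; EF_D = 4+8 = 12
ES_E = 12; EF_E = 12+4 = 16
ES_F = 12; EF_F = 12+13 = 25
ES_G = max(EF_C=12, EF_F=25) = 25; EF_G = 25+3 = 28
ES_H = 25; EF_H = 25+4 = 29
ES_I = 25; EF_I = 25+6 = 31
ES_J = max(EF_B=7, EF_D=12, EF_E=16, EF_G=28, EF_H=29, EF_I=31) = 31; EF_J = 31+12 = 43
Expected project duration μ = 43 days. Critical path: A → C → F → I → J.

43 days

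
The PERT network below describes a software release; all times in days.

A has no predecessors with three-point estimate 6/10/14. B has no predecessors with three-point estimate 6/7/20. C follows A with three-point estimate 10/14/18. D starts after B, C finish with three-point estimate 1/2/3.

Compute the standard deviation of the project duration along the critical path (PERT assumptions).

te_A = (6 + 4·10 + 14)/6 = 60/6 = 10; σ²_A = ((14−6)/6)² = 1.778
te_B = (6 + 4·7 + 20)/6 = 54/6 = 9; σ²_B = ((20−6)/6)² = 5.444
te_C = (10 + 4·14 + 18)/6 = 84/6 = 14; σ²_C = ((18−10)/6)² = 1.778
te_D = (1 + 4·2 + 3)/6 = 12/6 = 2; σ²_D = ((3−1)/6)² = 0.111

Forward pass:
ES_A = 0; EF_A = 10
ES_B = 0; EF_B = 9
ES_C = 10; EF_C = 10+14 = 24
ES_D = max(EF_B=9, EF_C=24) = 24; EF_D = 24+2 = 26
Expected project duration μ = 26 days. Critical path: A → C → D.

Variance along critical path = 1.778 + 1.778 + 0.111 = 3.667
σ = √3.667 = 1.915 days

1.91 days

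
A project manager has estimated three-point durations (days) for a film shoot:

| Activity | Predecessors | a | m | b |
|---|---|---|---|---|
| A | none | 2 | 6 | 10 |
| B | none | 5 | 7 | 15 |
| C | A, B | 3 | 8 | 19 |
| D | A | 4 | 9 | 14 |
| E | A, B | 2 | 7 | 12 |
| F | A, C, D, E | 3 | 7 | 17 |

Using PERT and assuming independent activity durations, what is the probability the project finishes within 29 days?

0.846

te_A = (2 + 4·6 + 10)/6 = 36/6 = 6; σ²_A = ((10−2)/6)² = 1.778
te_B = (5 + 4·7 + 15)/6 = 48/6 = 8; σ²_B = ((15−5)/6)² = 2.778
te_C = (3 + 4·8 + 19)/6 = 54/6 = 9; σ²_C = ((19−3)/6)² = 7.111
te_D = (4 + 4·9 + 14)/6 = 54/6 = 9; σ²_D = ((14−4)/6)² = 2.778
te_E = (2 + 4·7 + 12)/6 = 42/6 = 7; σ²_E = ((12−2)/6)² = 2.778
te_F = (3 + 4·7 + 17)/6 = 48/6 = 8; σ²_F = ((17−3)/6)² = 5.444

Forward pass:
ES_A = 0; EF_A = 6
ES_B = 0; EF_B = 8
ES_C = max(EF_A=6, EF_B=8) = 8; EF_C = 8+9 = 17
ES_D = 6; EF_D = 6+9 = 15
ES_E = max(EF_A=6, EF_B=8) = 8; EF_E = 8+7 = 15
ES_F = max(EF_A=6, EF_C=17, EF_D=15, EF_E=15) = 17; EF_F = 17+8 = 25
Expected project duration μ = 25 days. Critical path: B → C → F.

Variance along critical path = 2.778 + 7.111 + 5.444 = 15.333; σ = √15.333 = 3.916 days.
Z = (29 − 25) / 3.916 = 1.022
P(T ≤ 29) = Φ(1.022) ≈ 0.846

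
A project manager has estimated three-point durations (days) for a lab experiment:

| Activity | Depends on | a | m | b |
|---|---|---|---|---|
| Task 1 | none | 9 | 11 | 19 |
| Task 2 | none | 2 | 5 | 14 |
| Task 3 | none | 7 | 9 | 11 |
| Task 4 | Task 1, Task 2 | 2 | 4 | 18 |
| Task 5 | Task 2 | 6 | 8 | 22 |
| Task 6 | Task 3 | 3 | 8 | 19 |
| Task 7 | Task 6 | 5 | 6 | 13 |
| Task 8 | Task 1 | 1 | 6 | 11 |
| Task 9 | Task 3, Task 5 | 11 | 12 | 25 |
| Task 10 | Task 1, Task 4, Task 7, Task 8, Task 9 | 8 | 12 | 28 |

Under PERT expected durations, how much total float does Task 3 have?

5 days

te_Task 1 = (9 + 4·11 + 19)/6 = 72/6 = 12
te_Task 2 = (2 + 4·5 + 14)/6 = 36/6 = 6
te_Task 3 = (7 + 4·9 + 11)/6 = 54/6 = 9
te_Task 4 = (2 + 4·4 + 18)/6 = 36/6 = 6
te_Task 5 = (6 + 4·8 + 22)/6 = 60/6 = 10
te_Task 6 = (3 + 4·8 + 19)/6 = 54/6 = 9
te_Task 7 = (5 + 4·6 + 13)/6 = 42/6 = 7
te_Task 8 = (1 + 4·6 + 11)/6 = 36/6 = 6
te_Task 9 = (11 + 4·12 + 25)/6 = 84/6 = 14
te_Task 10 = (8 + 4·12 + 28)/6 = 84/6 = 14

Forward pass:
ES_Task 1 = 0; EF_Task 1 = 12
ES_Task 2 = 0; EF_Task 2 = 6
ES_Task 3 = 0; EF_Task 3 = 9
ES_Task 4 = max(EF_Task 1=12, EF_Task 2=6) = 12; EF_Task 4 = 12+6 = 18
ES_Task 5 = 6; EF_Task 5 = 6+10 = 16
ES_Task 6 = 9; EF_Task 6 = 9+9 = 18
ES_Task 7 = 18; EF_Task 7 = 18+7 = 25
ES_Task 8 = 12; EF_Task 8 = 12+6 = 18
ES_Task 9 = max(EF_Task 3=9, EF_Task 5=16) = 16; EF_Task 9 = 16+14 = 30
ES_Task 10 = max(EF_Task 1=12, EF_Task 4=18, EF_Task 7=25, EF_Task 8=18, EF_Task 9=30) = 30; EF_Task 10 = 30+14 = 44
Expected project duration μ = 44 days. Critical path: Task 2 → Task 5 → Task 9 → Task 10.

Backward pass:
LF_Task 10 = 44; LS_Task 10 = 44−14 = 30
LF_Task 9 = LS_Task 10 = 30; LS_Task 9 = 30−14 = 16
LF_Task 8 = LS_Task 10 = 30; LS_Task 8 = 30−6 = 24
LF_Task 7 = LS_Task 10 = 30; LS_Task 7 = 30−7 = 23
LF_Task 6 = LS_Task 7 = 23; LS_Task 6 = 23−9 = 14
LF_Task 5 = LS_Task 9 = 16; LS_Task 5 = 16−10 = 6
LF_Task 4 = LS_Task 10 = 30; LS_Task 4 = 30−6 = 24
LF_Task 3 = min(LS_Task 6=14, LS_Task 9=16) = 14; LS_Task 3 = 14−9 = 5
LF_Task 2 = min(LS_Task 4=24, LS_Task 5=6) = 6; LS_Task 2 = 6−6 = 0
LF_Task 1 = min(LS_Task 4=24, LS_Task 8=24, LS_Task 10=30) = 24; LS_Task 1 = 24−12 = 12
Slack_Task 3 = LS_Task 3 − ES_Task 3 = 5 − 0 = 5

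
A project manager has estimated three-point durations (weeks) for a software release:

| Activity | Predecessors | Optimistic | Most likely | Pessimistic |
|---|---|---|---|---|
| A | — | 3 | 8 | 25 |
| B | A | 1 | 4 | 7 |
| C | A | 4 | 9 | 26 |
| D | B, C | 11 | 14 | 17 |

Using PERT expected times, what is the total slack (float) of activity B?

7 weeks

te_A = (3 + 4·8 + 25)/6 = 60/6 = 10
te_B = (1 + 4·4 + 7)/6 = 24/6 = 4
te_C = (4 + 4·9 + 26)/6 = 66/6 = 11
te_D = (11 + 4·14 + 17)/6 = 84/6 = 14

Forward pass:
ES_A = 0; EF_A = 10
ES_B = 10; EF_B = 10+4 = 14
ES_C = 10; EF_C = 10+11 = 21
ES_D = max(EF_B=14, EF_C=21) = 21; EF_D = 21+14 = 35
Expected project duration μ = 35 weeks. Critical path: A → C → D.

Backward pass:
LF_D = 35; LS_D = 35−14 = 21
LF_C = LS_D = 21; LS_C = 21−11 = 10
LF_B = LS_D = 21; LS_B = 21−4 = 17
LF_A = min(LS_B=17, LS_C=10) = 10; LS_A = 10−10 = 0
Slack_B = LS_B − ES_B = 17 − 10 = 7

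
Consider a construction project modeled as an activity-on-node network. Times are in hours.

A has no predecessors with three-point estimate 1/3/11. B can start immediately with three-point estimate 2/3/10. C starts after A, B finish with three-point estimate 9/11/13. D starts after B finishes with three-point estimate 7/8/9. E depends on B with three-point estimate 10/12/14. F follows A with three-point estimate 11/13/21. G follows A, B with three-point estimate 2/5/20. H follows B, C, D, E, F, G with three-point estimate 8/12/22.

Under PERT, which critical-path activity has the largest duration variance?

H

te_A = (1 + 4·3 + 11)/6 = 24/6 = 4; σ²_A = ((11−1)/6)² = 2.778
te_B = (2 + 4·3 + 10)/6 = 24/6 = 4; σ²_B = ((10−2)/6)² = 1.778
te_C = (9 + 4·11 + 13)/6 = 66/6 = 11; σ²_C = ((13−9)/6)² = 0.444
te_D = (7 + 4·8 + 9)/6 = 48/6 = 8; σ²_D = ((9−7)/6)² = 0.111
te_E = (10 + 4·12 + 14)/6 = 72/6 = 12; σ²_E = ((14−10)/6)² = 0.444
te_F = (11 + 4·13 + 21)/6 = 84/6 = 14; σ²_F = ((21−11)/6)² = 2.778
te_G = (2 + 4·5 + 20)/6 = 42/6 = 7; σ²_G = ((20−2)/6)² = 9.000
te_H = (8 + 4·12 + 22)/6 = 78/6 = 13; σ²_H = ((22−8)/6)² = 5.444

Forward pass:
ES_A = 0; EF_A = 4
ES_B = 0; EF_B = 4
ES_C = max(EF_A=4, EF_B=4) = 4; EF_C = 4+11 = 15
ES_D = 4; EF_D = 4+8 = 12
ES_E = 4; EF_E = 4+12 = 16
ES_F = 4; EF_F = 4+14 = 18
ES_G = max(EF_A=4, EF_B=4) = 4; EF_G = 4+7 = 11
ES_H = max(EF_B=4, EF_C=15, EF_D=12, EF_E=16, EF_F=18, EF_G=11) = 18; EF_H = 18+13 = 31
Expected project duration μ = 31 hours. Critical path: A → F → H.

Variances on critical path: σ²_A=2.778, σ²_F=2.778, σ²_H=5.444.
Largest is σ²_H = 5.444.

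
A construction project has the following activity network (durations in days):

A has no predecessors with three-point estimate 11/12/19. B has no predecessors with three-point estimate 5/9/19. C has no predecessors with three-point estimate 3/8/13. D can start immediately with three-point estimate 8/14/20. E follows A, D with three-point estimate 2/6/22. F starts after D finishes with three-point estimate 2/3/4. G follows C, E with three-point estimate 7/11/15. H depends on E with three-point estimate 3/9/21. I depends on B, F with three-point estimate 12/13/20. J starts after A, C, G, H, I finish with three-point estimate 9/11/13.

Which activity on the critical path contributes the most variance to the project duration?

E

te_A = (11 + 4·12 + 19)/6 = 78/6 = 13; σ²_A = ((19−11)/6)² = 1.778
te_B = (5 + 4·9 + 19)/6 = 60/6 = 10; σ²_B = ((19−5)/6)² = 5.444
te_C = (3 + 4·8 + 13)/6 = 48/6 = 8; σ²_C = ((13−3)/6)² = 2.778
te_D = (8 + 4·14 + 20)/6 = 84/6 = 14; σ²_D = ((20−8)/6)² = 4.000
te_E = (2 + 4·6 + 22)/6 = 48/6 = 8; σ²_E = ((22−2)/6)² = 11.111
te_F = (2 + 4·3 + 4)/6 = 18/6 = 3; σ²_F = ((4−2)/6)² = 0.111
te_G = (7 + 4·11 + 15)/6 = 66/6 = 11; σ²_G = ((15−7)/6)² = 1.778
te_H = (3 + 4·9 + 21)/6 = 60/6 = 10; σ²_H = ((21−3)/6)² = 9.000
te_I = (12 + 4·13 + 20)/6 = 84/6 = 14; σ²_I = ((20−12)/6)² = 1.778
te_J = (9 + 4·11 + 13)/6 = 66/6 = 11; σ²_J = ((13−9)/6)² = 0.444

Forward pass:
ES_A = 0; EF_A = 13
ES_B = 0; EF_B = 10
ES_C = 0; EF_C = 8
ES_D = 0; EF_D = 14
ES_E = max(EF_A=13, EF_D=14) = 14; EF_E = 14+8 = 22
ES_F = 14; EF_F = 14+3 = 17
ES_G = max(EF_C=8, EF_E=22) = 22; EF_G = 22+11 = 33
ES_H = 22; EF_H = 22+10 = 32
ES_I = max(EF_B=10, EF_F=17) = 17; EF_I = 17+14 = 31
ES_J = max(EF_A=13, EF_C=8, EF_G=33, EF_H=32, EF_I=31) = 33; EF_J = 33+11 = 44
Expected project duration μ = 44 days. Critical path: D → E → G → J.

Variances on critical path: σ²_D=4.000, σ²_E=11.111, σ²_G=1.778, σ²_J=0.444.
Largest is σ²_E = 11.111.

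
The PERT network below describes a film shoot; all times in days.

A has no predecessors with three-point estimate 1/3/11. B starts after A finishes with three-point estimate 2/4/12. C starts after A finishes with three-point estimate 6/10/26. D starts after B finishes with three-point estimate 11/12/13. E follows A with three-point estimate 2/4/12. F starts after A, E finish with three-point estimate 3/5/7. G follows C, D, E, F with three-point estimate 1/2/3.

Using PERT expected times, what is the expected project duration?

te_A = (1 + 4·3 + 11)/6 = 24/6 = 4
te_B = (2 + 4·4 + 12)/6 = 30/6 = 5
te_C = (6 + 4·10 + 26)/6 = 72/6 = 12
te_D = (11 + 4·12 + 13)/6 = 72/6 = 12
te_E = (2 + 4·4 + 12)/6 = 30/6 = 5
te_F = (3 + 4·5 + 7)/6 = 30/6 = 5
te_G = (1 + 4·2 + 3)/6 = 12/6 = 2

Forward pass:
ES_A = 0; EF_A = 4
ES_B = 4; EF_B = 4+5 = 9
ES_C = 4; EF_C = 4+12 = 16
ES_D = 9; EF_D = 9+12 = 21
ES_E = 4; EF_E = 4+5 = 9
ES_F = max(EF_A=4, EF_E=9) = 9; EF_F = 9+5 = 14
ES_G = max(EF_C=16, EF_D=21, EF_E=9, EF_F=14) = 21; EF_G = 21+2 = 23
Expected project duration μ = 23 days. Critical path: A → B → D → G.

23 days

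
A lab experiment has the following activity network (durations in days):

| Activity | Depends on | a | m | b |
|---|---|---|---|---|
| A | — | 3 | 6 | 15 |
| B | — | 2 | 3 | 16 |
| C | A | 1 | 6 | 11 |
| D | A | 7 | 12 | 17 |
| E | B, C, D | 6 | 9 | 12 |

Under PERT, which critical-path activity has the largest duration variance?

A

te_A = (3 + 4·6 + 15)/6 = 42/6 = 7; σ²_A = ((15−3)/6)² = 4.000
te_B = (2 + 4·3 + 16)/6 = 30/6 = 5; σ²_B = ((16−2)/6)² = 5.444
te_C = (1 + 4·6 + 11)/6 = 36/6 = 6; σ²_C = ((11−1)/6)² = 2.778
te_D = (7 + 4·12 + 17)/6 = 72/6 = 12; σ²_D = ((17−7)/6)² = 2.778
te_E = (6 + 4·9 + 12)/6 = 54/6 = 9; σ²_E = ((12−6)/6)² = 1.000

Forward pass:
ES_A = 0; EF_A = 7
ES_B = 0; EF_B = 5
ES_C = 7; EF_C = 7+6 = 13
ES_D = 7; EF_D = 7+12 = 19
ES_E = max(EF_B=5, EF_C=13, EF_D=19) = 19; EF_E = 19+9 = 28
Expected project duration μ = 28 days. Critical path: A → D → E.

Variances on critical path: σ²_A=4.000, σ²_D=2.778, σ²_E=1.000.
Largest is σ²_A = 4.000.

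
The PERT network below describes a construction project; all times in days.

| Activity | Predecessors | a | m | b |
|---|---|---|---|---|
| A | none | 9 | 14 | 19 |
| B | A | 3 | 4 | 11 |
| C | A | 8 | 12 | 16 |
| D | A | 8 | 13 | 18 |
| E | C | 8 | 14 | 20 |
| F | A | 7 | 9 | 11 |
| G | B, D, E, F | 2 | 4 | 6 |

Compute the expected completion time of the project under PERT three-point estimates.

te_A = (9 + 4·14 + 19)/6 = 84/6 = 14
te_B = (3 + 4·4 + 11)/6 = 30/6 = 5
te_C = (8 + 4·12 + 16)/6 = 72/6 = 12
te_D = (8 + 4·13 + 18)/6 = 78/6 = 13
te_E = (8 + 4·14 + 20)/6 = 84/6 = 14
te_F = (7 + 4·9 + 11)/6 = 54/6 = 9
te_G = (2 + 4·4 + 6)/6 = 24/6 = 4

Forward pass:
ES_A = 0; EF_A = 14
ES_B = 14; EF_B = 14+5 = 19
ES_C = 14; EF_C = 14+12 = 26
ES_D = 14; EF_D = 14+13 = 27
ES_E = 26; EF_E = 26+14 = 40
ES_F = 14; EF_F = 14+9 = 23
ES_G = max(EF_B=19, EF_D=27, EF_E=40, EF_F=23) = 40; EF_G = 40+4 = 44
Expected project duration μ = 44 days. Critical path: A → C → E → G.

44 days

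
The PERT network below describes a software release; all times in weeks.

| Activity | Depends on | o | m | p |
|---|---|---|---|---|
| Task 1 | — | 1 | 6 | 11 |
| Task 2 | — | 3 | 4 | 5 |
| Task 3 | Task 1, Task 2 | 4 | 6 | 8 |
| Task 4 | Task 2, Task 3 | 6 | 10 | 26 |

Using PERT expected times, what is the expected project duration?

24 weeks

te_Task 1 = (1 + 4·6 + 11)/6 = 36/6 = 6
te_Task 2 = (3 + 4·4 + 5)/6 = 24/6 = 4
te_Task 3 = (4 + 4·6 + 8)/6 = 36/6 = 6
te_Task 4 = (6 + 4·10 + 26)/6 = 72/6 = 12

Forward pass:
ES_Task 1 = 0; EF_Task 1 = 6
ES_Task 2 = 0; EF_Task 2 = 4
ES_Task 3 = max(EF_Task 1=6, EF_Task 2=4) = 6; EF_Task 3 = 6+6 = 12
ES_Task 4 = max(EF_Task 2=4, EF_Task 3=12) = 12; EF_Task 4 = 12+12 = 24
Expected project duration μ = 24 weeks. Critical path: Task 1 → Task 3 → Task 4.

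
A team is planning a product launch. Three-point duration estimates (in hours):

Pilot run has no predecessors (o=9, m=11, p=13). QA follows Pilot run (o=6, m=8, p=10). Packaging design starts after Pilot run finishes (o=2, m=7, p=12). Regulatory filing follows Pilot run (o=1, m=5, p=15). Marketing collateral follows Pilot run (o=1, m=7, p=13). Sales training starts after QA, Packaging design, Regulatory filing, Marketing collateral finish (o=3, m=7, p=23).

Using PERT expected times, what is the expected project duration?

te_Pilot run = (9 + 4·11 + 13)/6 = 66/6 = 11
te_QA = (6 + 4·8 + 10)/6 = 48/6 = 8
te_Packaging design = (2 + 4·7 + 12)/6 = 42/6 = 7
te_Regulatory filing = (1 + 4·5 + 15)/6 = 36/6 = 6
te_Marketing collateral = (1 + 4·7 + 13)/6 = 42/6 = 7
te_Sales training = (3 + 4·7 + 23)/6 = 54/6 = 9

Forward pass:
ES_Pilot run = 0; EF_Pilot run = 11
ES_QA = 11; EF_QA = 11+8 = 19
ES_Packaging design = 11; EF_Packaging design = 11+7 = 18
ES_Regulatory filing = 11; EF_Regulatory filing = 11+6 = 17
ES_Marketing collateral = 11; EF_Marketing collateral = 11+7 = 18
ES_Sales training = max(EF_QA=19, EF_Packaging design=18, EF_Regulatory filing=17, EF_Marketing collateral=18) = 19; EF_Sales training = 19+9 = 28
Expected project duration μ = 28 hours. Critical path: Pilot run → QA → Sales training.

28 hours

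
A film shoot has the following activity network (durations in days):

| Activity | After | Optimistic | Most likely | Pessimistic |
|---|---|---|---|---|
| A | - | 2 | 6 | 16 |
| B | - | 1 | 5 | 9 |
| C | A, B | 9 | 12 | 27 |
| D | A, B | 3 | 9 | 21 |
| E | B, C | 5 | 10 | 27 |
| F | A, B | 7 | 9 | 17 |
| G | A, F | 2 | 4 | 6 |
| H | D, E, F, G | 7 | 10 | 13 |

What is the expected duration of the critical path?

43 days

te_A = (2 + 4·6 + 16)/6 = 42/6 = 7
te_B = (1 + 4·5 + 9)/6 = 30/6 = 5
te_C = (9 + 4·12 + 27)/6 = 84/6 = 14
te_D = (3 + 4·9 + 21)/6 = 60/6 = 10
te_E = (5 + 4·10 + 27)/6 = 72/6 = 12
te_F = (7 + 4·9 + 17)/6 = 60/6 = 10
te_G = (2 + 4·4 + 6)/6 = 24/6 = 4
te_H = (7 + 4·10 + 13)/6 = 60/6 = 10

Forward pass:
ES_A = 0; EF_A = 7
ES_B = 0; EF_B = 5
ES_C = max(EF_A=7, EF_B=5) = 7; EF_C = 7+14 = 21
ES_D = max(EF_A=7, EF_B=5) = 7; EF_D = 7+10 = 17
ES_E = max(EF_B=5, EF_C=21) = 21; EF_E = 21+12 = 33
ES_F = max(EF_A=7, EF_B=5) = 7; EF_F = 7+10 = 17
ES_G = max(EF_A=7, EF_F=17) = 17; EF_G = 17+4 = 21
ES_H = max(EF_D=17, EF_E=33, EF_F=17, EF_G=21) = 33; EF_H = 33+10 = 43
Expected project duration μ = 43 days. Critical path: A → C → E → H.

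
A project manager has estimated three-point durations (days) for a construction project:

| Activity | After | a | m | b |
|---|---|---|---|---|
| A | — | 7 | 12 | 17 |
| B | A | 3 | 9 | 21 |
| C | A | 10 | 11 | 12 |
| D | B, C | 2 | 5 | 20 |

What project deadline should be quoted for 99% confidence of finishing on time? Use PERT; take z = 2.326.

38.0 days

te_A = (7 + 4·12 + 17)/6 = 72/6 = 12; σ²_A = ((17−7)/6)² = 2.778
te_B = (3 + 4·9 + 21)/6 = 60/6 = 10; σ²_B = ((21−3)/6)² = 9.000
te_C = (10 + 4·11 + 12)/6 = 66/6 = 11; σ²_C = ((12−10)/6)² = 0.111
te_D = (2 + 4·5 + 20)/6 = 42/6 = 7; σ²_D = ((20−2)/6)² = 9.000

Forward pass:
ES_A = 0; EF_A = 12
ES_B = 12; EF_B = 12+10 = 22
ES_C = 12; EF_C = 12+11 = 23
ES_D = max(EF_B=22, EF_C=23) = 23; EF_D = 23+7 = 30
Expected project duration μ = 30 days. Critical path: A → C → D.

Variance along critical path = 2.778 + 0.111 + 9.000 = 11.889; σ = 3.448 days.
D = μ + z·σ = 30 + 2.326·3.448 = 38.0 days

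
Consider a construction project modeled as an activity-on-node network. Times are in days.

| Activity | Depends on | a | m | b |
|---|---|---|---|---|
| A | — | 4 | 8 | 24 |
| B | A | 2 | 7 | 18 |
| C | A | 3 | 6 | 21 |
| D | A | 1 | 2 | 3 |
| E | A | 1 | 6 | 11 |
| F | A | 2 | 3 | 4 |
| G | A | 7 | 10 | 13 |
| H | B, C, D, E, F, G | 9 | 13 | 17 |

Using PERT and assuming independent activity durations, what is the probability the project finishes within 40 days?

0.970

te_A = (4 + 4·8 + 24)/6 = 60/6 = 10; σ²_A = ((24−4)/6)² = 11.111
te_B = (2 + 4·7 + 18)/6 = 48/6 = 8; σ²_B = ((18−2)/6)² = 7.111
te_C = (3 + 4·6 + 21)/6 = 48/6 = 8; σ²_C = ((21−3)/6)² = 9.000
te_D = (1 + 4·2 + 3)/6 = 12/6 = 2; σ²_D = ((3−1)/6)² = 0.111
te_E = (1 + 4·6 + 11)/6 = 36/6 = 6; σ²_E = ((11−1)/6)² = 2.778
te_F = (2 + 4·3 + 4)/6 = 18/6 = 3; σ²_F = ((4−2)/6)² = 0.111
te_G = (7 + 4·10 + 13)/6 = 60/6 = 10; σ²_G = ((13−7)/6)² = 1.000
te_H = (9 + 4·13 + 17)/6 = 78/6 = 13; σ²_H = ((17−9)/6)² = 1.778

Forward pass:
ES_A = 0; EF_A = 10
ES_B = 10; EF_B = 10+8 = 18
ES_C = 10; EF_C = 10+8 = 18
ES_D = 10; EF_D = 10+2 = 12
ES_E = 10; EF_E = 10+6 = 16
ES_F = 10; EF_F = 10+3 = 13
ES_G = 10; EF_G = 10+10 = 20
ES_H = max(EF_B=18, EF_C=18, EF_D=12, EF_E=16, EF_F=13, EF_G=20) = 20; EF_H = 20+13 = 33
Expected project duration μ = 33 days. Critical path: A → G → H.

Variance along critical path = 11.111 + 1.000 + 1.778 = 13.889; σ = √13.889 = 3.727 days.
Z = (40 − 33) / 3.727 = 1.878
P(T ≤ 40) = Φ(1.878) ≈ 0.970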